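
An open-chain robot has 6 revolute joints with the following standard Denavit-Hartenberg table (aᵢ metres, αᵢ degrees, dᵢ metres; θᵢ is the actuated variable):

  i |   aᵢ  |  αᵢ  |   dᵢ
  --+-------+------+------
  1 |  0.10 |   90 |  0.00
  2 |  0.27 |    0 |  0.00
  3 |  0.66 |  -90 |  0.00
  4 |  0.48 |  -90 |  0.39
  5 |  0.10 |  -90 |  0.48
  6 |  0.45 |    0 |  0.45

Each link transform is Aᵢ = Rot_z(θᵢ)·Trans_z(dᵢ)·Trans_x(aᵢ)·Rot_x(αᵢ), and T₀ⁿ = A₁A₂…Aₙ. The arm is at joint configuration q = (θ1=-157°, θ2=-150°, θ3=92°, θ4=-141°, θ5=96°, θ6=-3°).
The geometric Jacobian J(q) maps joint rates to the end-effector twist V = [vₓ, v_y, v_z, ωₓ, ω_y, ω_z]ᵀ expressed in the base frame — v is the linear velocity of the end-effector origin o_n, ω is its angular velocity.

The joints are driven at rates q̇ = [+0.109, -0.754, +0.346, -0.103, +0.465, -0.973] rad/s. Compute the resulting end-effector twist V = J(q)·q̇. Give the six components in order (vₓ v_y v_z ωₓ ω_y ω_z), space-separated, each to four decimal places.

-0.0854 0.1777 -0.2168 0.1642 0.6806 0.3901

o_n = [-0.4242, 0.2280, -1.0378]
J₁: ẑ×o_n = [-0.2280, -0.4242, 0.0000], ω = ẑ
J2: z=[-0.3907, 0.9205, 0.0000] o=[-0.0921, -0.0391, 0.0000] → [-0.9553, -0.4055, 0.2014, -0.3907, 0.9205, 0.0000]
J3: z=[-0.3907, 0.9205, 0.0000] o=[0.1232, 0.0523, -0.1350] → [-0.8311, -0.3528, 0.4352, -0.3907, 0.9205, 0.0000]
J4: z=[-0.7806, -0.3314, 0.5299] o=[-0.1988, -0.0844, -0.6947] → [-0.0518, -0.3873, -0.3185, -0.7806, -0.3314, 0.5299]
J5: z=[-0.6106, 0.5851, -0.5337] o=[-0.4393, 0.1417, -0.1717] → [-0.4607, -0.5369, -0.0615, -0.6106, 0.5851, -0.5337]
J6: z=[-0.2141, -0.7708, -0.6001] o=[-0.6561, 0.4477, -0.4875] → [0.2924, -0.2570, 0.2258, -0.2141, -0.7708, -0.6001]
V = J·q̇ = [-0.0854, 0.1777, -0.2168, 0.1642, 0.6806, 0.3901]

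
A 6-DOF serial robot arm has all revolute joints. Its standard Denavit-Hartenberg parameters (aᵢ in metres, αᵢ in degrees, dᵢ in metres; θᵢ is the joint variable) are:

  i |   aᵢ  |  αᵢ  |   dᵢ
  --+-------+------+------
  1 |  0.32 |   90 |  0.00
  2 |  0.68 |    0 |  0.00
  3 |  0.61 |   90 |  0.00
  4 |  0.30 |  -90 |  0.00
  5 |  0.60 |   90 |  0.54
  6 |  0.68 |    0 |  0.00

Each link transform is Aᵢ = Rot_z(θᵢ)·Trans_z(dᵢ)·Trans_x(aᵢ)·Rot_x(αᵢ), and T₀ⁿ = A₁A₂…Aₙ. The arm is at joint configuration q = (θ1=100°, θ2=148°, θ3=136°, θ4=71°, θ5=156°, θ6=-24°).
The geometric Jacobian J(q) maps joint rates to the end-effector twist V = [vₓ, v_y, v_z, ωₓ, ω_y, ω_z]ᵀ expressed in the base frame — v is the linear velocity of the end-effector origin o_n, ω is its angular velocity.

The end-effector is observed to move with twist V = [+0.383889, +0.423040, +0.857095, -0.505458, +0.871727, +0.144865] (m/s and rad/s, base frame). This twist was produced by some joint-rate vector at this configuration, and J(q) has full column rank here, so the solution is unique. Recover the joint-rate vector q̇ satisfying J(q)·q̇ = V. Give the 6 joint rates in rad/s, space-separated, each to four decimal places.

o_n = [-0.7181, 0.1256, 0.3880]
J₁: ẑ×o_n = [-0.1256, -0.7181, 0.0000], ω = ẑ
J2: z=[0.9848, 0.1736, 0.0000] o=[-0.0556, 0.3151, 0.0000] → [0.0674, -0.3821, -0.0716, 0.9848, 0.1736, 0.0000]
J3: z=[0.9848, 0.1736, 0.0000] o=[0.0446, -0.2528, 0.3603] → [0.0048, -0.0272, 0.5050, 0.9848, 0.1736, 0.0000]
J4: z=[0.1685, -0.9556, -0.2419] o=[0.0189, -0.1074, -0.2315] → [-0.5356, 0.0739, -0.6651, 0.1685, -0.9556, -0.2419]
J5: z=[0.3603, -0.1687, 0.9174] o=[0.2942, -0.0349, -0.3263] → [-0.2677, -1.1861, -0.1130, 0.3603, -0.1687, 0.9174]
J6: z=[0.2192, 0.9713, 0.0925] o=[-0.0552, -0.0253, 0.4013] → [-0.0269, -0.0584, 0.6770, 0.2192, 0.9713, 0.0925]
q̇ = J⁺·V = [0.3580, -0.6290, 0.3410, -0.6720, -0.4310, 0.2130]

0.3580 -0.6290 0.3410 -0.6720 -0.4310 0.2130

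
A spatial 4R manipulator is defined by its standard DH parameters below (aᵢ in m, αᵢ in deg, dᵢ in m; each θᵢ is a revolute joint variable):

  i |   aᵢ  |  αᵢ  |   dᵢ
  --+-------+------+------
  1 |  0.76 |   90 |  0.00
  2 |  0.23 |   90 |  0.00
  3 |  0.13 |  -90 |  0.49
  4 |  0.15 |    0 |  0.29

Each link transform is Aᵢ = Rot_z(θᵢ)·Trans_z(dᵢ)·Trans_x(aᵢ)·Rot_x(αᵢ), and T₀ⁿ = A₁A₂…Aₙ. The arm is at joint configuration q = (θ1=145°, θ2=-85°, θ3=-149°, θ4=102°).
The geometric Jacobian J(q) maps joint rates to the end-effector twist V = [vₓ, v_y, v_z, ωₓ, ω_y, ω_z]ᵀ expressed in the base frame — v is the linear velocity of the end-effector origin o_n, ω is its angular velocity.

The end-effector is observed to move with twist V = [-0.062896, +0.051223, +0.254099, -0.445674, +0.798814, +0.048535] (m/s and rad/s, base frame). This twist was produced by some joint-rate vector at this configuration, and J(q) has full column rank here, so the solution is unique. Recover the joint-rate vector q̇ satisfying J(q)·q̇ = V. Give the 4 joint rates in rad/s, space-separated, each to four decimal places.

o_n = [-0.5352, 0.0092, -0.3235]
J₁: ẑ×o_n = [-0.0092, -0.5352, 0.0000], ω = ẑ
J2: z=[0.5736, 0.8192, 0.0000] o=[-0.6226, 0.4359, 0.0000] → [-0.2650, 0.1855, -0.3163, 0.5736, 0.8192, 0.0000]
J3: z=[0.8160, -0.5714, -0.0872] o=[-0.6390, 0.4474, -0.2291] → [0.0157, 0.0679, -0.2983, 0.8160, -0.5714, -0.0872]
J4: z=[-0.5284, -0.6764, -0.5131] o=[-0.2696, 0.1070, -0.1608] → [0.0598, 0.0504, -0.1280, -0.5284, -0.6764, -0.5131]
q̇ = J⁺·V = [-0.1910, 0.1210, -0.8410, -0.3240]

-0.1910 0.1210 -0.8410 -0.3240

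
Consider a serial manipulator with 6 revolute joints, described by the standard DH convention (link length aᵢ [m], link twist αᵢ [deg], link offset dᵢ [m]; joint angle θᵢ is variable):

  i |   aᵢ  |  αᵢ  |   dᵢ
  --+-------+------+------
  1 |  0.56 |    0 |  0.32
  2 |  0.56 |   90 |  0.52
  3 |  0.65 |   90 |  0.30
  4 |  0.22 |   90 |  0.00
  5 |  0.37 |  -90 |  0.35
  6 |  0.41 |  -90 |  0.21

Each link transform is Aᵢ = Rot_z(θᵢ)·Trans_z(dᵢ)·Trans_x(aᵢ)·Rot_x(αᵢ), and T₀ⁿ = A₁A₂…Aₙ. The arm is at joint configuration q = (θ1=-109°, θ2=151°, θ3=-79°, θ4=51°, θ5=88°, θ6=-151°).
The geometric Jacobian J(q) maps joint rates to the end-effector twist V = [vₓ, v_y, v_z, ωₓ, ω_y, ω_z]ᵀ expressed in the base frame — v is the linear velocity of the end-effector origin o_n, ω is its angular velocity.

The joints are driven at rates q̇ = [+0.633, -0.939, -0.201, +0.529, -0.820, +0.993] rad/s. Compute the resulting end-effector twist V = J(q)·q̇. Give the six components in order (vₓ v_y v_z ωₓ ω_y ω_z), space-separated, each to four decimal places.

0.1497 -0.6205 -0.5687 -0.8954 -0.1923 0.8251

o_n = [0.3489, -0.0012, -0.2268]
J₁: ẑ×o_n = [0.0012, 0.3489, -0.0000], ω = ẑ
J2: z=[0.0000, 0.0000, 1.0000] o=[-0.1823, -0.5295, 0.3200] → [-0.5283, 0.5312, 0.0000, 0.0000, 0.0000, 1.0000]
J3: z=[0.6691, -0.7431, 0.0000] o=[0.2338, -0.1548, 0.8400] → [0.7928, 0.7138, 0.1883, 0.6691, -0.7431, 0.0000]
J4: z=[-0.7295, -0.6568, -0.1908] o=[0.5268, -0.2947, 0.2019] → [0.3376, -0.2788, -0.3310, -0.7295, -0.6568, -0.1908]
J5: z=[-0.3109, 0.5669, -0.7629] o=[0.6608, -0.4041, 0.0660] → [0.1414, 0.1469, 0.0515, -0.3109, 0.5669, -0.7629]
J6: z=[-0.6343, 0.4740, 0.6107] o=[0.2901, -0.4550, -0.2795] → [-0.2522, 0.0694, -0.3157, -0.6343, 0.4740, 0.6107]
V = J·q̇ = [0.1497, -0.6205, -0.5687, -0.8954, -0.1923, 0.8251]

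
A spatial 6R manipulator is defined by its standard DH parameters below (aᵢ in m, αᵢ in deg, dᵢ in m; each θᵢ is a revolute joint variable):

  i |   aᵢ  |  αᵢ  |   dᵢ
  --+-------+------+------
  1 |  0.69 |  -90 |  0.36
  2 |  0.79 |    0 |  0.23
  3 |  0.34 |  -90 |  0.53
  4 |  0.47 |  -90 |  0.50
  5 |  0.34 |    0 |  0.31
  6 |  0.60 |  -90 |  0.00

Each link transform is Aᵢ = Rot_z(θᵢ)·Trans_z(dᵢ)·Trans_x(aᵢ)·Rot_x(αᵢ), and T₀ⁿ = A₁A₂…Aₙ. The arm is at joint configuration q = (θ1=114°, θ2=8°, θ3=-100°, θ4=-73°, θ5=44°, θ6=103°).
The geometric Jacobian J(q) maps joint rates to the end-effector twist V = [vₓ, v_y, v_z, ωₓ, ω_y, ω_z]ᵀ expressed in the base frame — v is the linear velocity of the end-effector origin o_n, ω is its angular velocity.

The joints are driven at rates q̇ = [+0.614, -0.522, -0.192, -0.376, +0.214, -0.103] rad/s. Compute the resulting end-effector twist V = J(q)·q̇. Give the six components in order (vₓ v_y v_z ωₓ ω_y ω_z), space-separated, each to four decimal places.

-0.4302 -1.2517 0.2789 0.8363 -0.0431 0.7070

o_n = [-1.3595, 0.9108, 0.9457]
J₁: ẑ×o_n = [-0.9108, -1.3595, 0.0000], ω = ẑ
J2: z=[-0.9135, -0.4067, 0.0000] o=[-0.2806, 0.6303, 0.3600] → [-0.2382, 0.5350, -0.6950, -0.9135, -0.4067, 0.0000]
J3: z=[-0.9135, -0.4067, 0.0000] o=[-0.8090, 1.2515, 0.2501] → [-0.2829, 0.6355, 0.0873, -0.9135, -0.4067, 0.0000]
J4: z=[-0.4065, 0.9130, 0.0349] o=[-1.2883, 1.0251, 0.5898] → [0.3289, 0.1422, 0.1114, -0.4065, 0.9130, 0.0349]
J5: z=[0.2807, 0.0884, 0.9557] o=[-1.9002, 1.2944, 0.7446] → [0.3844, 0.4603, -0.1555, 0.2807, 0.0884, 0.9557]
J6: z=[0.2807, 0.0884, 0.9557] o=[-1.9298, 1.0087, 1.1041] → [0.0796, 0.5896, -0.0779, 0.2807, 0.0884, 0.9557]
V = J·q̇ = [-0.4302, -1.2517, 0.2789, 0.8363, -0.0431, 0.7070]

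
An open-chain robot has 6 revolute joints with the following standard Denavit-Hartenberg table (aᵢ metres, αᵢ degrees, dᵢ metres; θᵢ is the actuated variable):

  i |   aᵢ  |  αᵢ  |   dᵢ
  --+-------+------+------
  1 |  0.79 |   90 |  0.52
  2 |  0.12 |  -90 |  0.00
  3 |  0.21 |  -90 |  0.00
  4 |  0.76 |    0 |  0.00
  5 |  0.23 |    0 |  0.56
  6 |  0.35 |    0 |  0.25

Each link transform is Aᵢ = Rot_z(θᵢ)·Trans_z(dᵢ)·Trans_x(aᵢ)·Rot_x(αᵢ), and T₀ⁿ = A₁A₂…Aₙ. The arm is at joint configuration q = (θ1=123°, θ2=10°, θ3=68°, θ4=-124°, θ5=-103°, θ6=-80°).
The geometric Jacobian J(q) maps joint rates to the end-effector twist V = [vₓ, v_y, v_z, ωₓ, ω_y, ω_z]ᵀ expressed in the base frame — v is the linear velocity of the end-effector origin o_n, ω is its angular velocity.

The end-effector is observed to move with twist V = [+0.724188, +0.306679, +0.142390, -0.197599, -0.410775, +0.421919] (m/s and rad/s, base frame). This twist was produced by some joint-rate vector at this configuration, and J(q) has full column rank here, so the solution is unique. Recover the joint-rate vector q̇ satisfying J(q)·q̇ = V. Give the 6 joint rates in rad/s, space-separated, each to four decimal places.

o_n = [-0.1713, -0.0189, 0.5795]
J₁: ẑ×o_n = [0.0189, -0.1713, 0.0000], ω = ẑ
J2: z=[0.8387, 0.5446, 0.0000] o=[-0.4303, 0.6625, 0.5200] → [0.0324, -0.0499, -0.7126, 0.8387, 0.5446, 0.0000]
J3: z=[0.0946, -0.1456, 0.9848] o=[-0.4946, 0.7617, 0.5408] → [0.7631, 0.3148, -0.0267, 0.0946, -0.1456, 0.9848]
J4: z=[0.1831, -0.9698, -0.1610] o=[-0.7001, 0.7206, 0.5545] → [-0.1433, -0.0897, 0.3774, 0.1831, -0.9698, -0.1610]
J5: z=[0.1831, -0.9698, -0.1610] o=[-0.2247, 0.7119, 1.1473] → [0.4330, 0.0954, -0.0821, 0.1831, -0.9698, -0.1610]
J6: z=[0.1831, -0.9698, -0.1610] o=[0.0155, 0.2240, 0.8813] → [0.2536, 0.0853, -0.2256, 0.1831, -0.9698, -0.1610]
q̇ = J⁺·V = [-0.1740, -0.3370, 0.6280, -0.2480, 0.6980, -0.3100]

-0.1740 -0.3370 0.6280 -0.2480 0.6980 -0.3100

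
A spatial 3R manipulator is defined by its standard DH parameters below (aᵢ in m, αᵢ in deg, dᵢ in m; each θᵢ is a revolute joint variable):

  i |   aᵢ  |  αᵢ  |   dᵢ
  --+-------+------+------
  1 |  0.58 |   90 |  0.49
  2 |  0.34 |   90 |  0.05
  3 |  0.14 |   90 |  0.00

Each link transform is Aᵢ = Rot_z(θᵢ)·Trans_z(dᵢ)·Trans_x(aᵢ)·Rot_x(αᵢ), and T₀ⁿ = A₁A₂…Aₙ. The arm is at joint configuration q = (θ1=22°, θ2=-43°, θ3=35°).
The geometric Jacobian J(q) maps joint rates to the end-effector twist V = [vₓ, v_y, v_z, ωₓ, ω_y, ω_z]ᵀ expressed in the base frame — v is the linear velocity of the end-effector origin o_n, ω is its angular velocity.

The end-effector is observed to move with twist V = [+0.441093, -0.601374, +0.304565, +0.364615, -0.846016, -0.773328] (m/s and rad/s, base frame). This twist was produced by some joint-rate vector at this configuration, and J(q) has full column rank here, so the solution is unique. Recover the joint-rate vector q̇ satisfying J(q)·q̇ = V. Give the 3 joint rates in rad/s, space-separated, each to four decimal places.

o_n = [0.8949, 0.2210, 0.1799]
J₁: ẑ×o_n = [-0.2210, 0.8949, 0.0000], ω = ẑ
J2: z=[0.3746, -0.9272, 0.0000] o=[0.5378, 0.2173, 0.4900] → [0.2875, 0.1162, 0.3325, 0.3746, -0.9272, 0.0000]
J3: z=[-0.6323, -0.2555, -0.7314] o=[0.7871, 0.2641, 0.2581] → [-0.0115, -0.1283, 0.0548, -0.6323, -0.2555, -0.7314]
q̇ = J⁺·V = [-0.7960, 0.9210, -0.0310]

-0.7960 0.9210 -0.0310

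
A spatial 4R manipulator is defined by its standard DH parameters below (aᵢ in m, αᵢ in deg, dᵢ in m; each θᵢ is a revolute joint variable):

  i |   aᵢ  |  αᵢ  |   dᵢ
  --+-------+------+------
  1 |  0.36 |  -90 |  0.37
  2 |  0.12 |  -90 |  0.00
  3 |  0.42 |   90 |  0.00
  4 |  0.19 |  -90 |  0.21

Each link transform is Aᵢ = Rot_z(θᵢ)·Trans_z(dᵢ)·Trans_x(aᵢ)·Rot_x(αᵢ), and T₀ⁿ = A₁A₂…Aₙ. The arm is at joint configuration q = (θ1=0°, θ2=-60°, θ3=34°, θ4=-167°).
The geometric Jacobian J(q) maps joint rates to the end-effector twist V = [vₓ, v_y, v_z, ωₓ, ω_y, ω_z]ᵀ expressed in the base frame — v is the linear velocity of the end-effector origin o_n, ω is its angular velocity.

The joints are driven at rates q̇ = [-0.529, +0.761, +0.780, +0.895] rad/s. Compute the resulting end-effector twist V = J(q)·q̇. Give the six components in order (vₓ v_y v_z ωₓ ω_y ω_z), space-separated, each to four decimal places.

0.2127 -0.5500 0.0029 0.9257 1.5030 -0.4856

o_n = [0.5391, 0.0428, 0.7656]
J₁: ẑ×o_n = [-0.0428, 0.5391, 0.0000], ω = ẑ
J2: z=[0.0000, 1.0000, 0.0000] o=[0.3600, 0.0000, 0.3700] → [0.3956, 0.0000, -0.1791, 0.0000, 1.0000, 0.0000]
J3: z=[0.8660, 0.0000, -0.5000] o=[0.4200, -0.0000, 0.4739] → [0.0214, -0.3121, 0.0370, 0.8660, 0.0000, -0.5000]
J4: z=[0.2796, 0.8290, 0.4843] o=[0.5941, -0.2349, 0.7755] → [-0.1426, -0.0239, 0.1233, 0.2796, 0.8290, 0.4843]
V = J·q̇ = [0.2127, -0.5500, 0.0029, 0.9257, 1.5030, -0.4856]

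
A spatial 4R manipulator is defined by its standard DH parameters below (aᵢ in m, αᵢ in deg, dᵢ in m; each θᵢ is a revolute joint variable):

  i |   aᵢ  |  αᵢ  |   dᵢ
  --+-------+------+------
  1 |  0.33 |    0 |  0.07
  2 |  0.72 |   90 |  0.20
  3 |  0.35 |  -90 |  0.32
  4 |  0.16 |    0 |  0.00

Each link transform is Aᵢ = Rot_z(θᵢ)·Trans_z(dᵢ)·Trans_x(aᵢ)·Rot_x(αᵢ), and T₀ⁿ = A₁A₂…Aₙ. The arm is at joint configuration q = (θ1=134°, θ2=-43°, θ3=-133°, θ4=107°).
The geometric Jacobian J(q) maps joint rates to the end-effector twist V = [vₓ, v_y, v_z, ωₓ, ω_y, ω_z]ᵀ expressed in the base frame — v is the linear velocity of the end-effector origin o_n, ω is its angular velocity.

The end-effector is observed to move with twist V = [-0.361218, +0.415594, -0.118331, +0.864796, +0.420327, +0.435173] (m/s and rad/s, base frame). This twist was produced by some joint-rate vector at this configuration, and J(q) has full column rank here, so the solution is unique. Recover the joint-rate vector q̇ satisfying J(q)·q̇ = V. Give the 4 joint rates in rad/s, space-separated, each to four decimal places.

o_n = [-0.0712, 0.7534, 0.0482]
J₁: ẑ×o_n = [-0.7534, -0.0712, 0.0000], ω = ẑ
J2: z=[0.0000, 0.0000, 1.0000] o=[-0.2292, 0.2374, 0.0700] → [-0.5160, 0.1580, 0.0000, 0.0000, 0.0000, 1.0000]
J3: z=[0.9998, 0.0175, 0.0000] o=[-0.2418, 0.9573, 0.2700] → [-0.0039, 0.2217, -0.2068, 0.9998, 0.0175, 0.0000]
J4: z=[-0.0128, 0.7312, -0.6820] o=[0.0823, 0.7242, 0.0140] → [0.0450, 0.1052, 0.1119, -0.0128, 0.7312, -0.6820]
q̇ = J⁺·V = [-0.1550, 0.9680, 0.8720, 0.5540]

-0.1550 0.9680 0.8720 0.5540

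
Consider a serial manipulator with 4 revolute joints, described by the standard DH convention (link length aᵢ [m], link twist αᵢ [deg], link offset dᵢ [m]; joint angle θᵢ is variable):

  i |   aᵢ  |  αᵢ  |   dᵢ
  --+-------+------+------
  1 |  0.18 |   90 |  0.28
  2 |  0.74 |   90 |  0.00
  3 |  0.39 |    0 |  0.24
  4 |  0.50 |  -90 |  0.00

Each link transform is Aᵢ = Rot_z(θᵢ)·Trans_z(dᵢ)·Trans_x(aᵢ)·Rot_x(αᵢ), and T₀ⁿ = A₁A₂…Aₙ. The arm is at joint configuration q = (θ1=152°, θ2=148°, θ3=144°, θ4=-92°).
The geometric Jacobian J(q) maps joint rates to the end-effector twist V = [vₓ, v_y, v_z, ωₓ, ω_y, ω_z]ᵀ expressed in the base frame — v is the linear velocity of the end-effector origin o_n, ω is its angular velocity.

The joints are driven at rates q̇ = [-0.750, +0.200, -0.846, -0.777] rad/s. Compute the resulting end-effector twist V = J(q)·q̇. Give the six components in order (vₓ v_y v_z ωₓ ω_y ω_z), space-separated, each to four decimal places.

o_n = [0.5697, 0.4029, 0.8716]
J₁: ẑ×o_n = [-0.4029, 0.5697, 0.0000], ω = ẑ
J2: z=[0.4695, 0.8829, 0.0000] o=[-0.1589, 0.0845, 0.2800] → [0.5224, -0.2777, -0.4939, 0.4695, 0.8829, 0.0000]
J3: z=[-0.4679, 0.2488, 0.8480] o=[0.3952, -0.2101, 0.6721] → [-0.4703, 0.2413, -0.3303, -0.4679, 0.2488, 0.8480]
J4: z=[-0.4679, 0.2488, 0.8480] o=[0.1542, 0.1776, 0.7085] → [-0.1505, 0.4287, -0.2088, -0.4679, 0.2488, 0.8480]
V = J·q̇ = [0.9215, -1.0201, 0.3429, 0.8533, -0.2272, -2.1264]

0.9215 -1.0201 0.3429 0.8533 -0.2272 -2.1264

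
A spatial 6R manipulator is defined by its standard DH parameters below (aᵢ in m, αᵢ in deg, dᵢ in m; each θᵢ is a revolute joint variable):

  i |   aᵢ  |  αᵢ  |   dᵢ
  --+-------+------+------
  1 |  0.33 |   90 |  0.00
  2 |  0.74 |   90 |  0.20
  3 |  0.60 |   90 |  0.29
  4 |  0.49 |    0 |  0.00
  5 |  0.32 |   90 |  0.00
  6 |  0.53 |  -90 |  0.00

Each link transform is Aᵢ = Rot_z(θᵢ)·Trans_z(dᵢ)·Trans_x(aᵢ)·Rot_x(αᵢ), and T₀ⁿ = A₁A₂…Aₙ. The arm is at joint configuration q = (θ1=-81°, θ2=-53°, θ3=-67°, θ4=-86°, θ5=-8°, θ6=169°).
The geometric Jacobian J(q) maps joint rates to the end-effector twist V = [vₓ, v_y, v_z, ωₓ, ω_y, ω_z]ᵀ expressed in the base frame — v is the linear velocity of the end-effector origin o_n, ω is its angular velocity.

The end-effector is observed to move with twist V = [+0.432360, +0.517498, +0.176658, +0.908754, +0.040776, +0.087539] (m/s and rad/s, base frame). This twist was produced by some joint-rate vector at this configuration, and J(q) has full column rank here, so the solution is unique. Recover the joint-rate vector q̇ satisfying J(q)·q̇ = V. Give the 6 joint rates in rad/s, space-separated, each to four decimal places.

o_n = [0.5670, -0.7920, -0.7195]
J₁: ẑ×o_n = [0.7920, 0.5670, -0.0000], ω = ẑ
J2: z=[-0.9877, -0.1564, 0.0000] o=[0.0516, -0.3259, 0.0000] → [0.1126, -0.7106, 0.5410, -0.9877, -0.1564, 0.0000]
J3: z=[-0.1249, 0.7888, -0.6018] o=[-0.0762, -0.7971, -0.5910] → [-0.0983, -0.4032, -0.5080, -0.1249, 0.7888, -0.6018]
J4: z=[0.2993, 0.6083, 0.7351] o=[0.4551, -0.6213, -0.9527] → [0.2674, 0.0125, -0.1192, 0.2993, 0.6083, 0.7351]
J5: z=[0.2993, 0.6083, 0.7351] o=[0.5485, -1.0099, -0.6692] → [-0.1907, 0.0287, 0.0539, 0.2993, 0.6083, 0.7351]
J6: z=[-0.9524, 0.1431, 0.2693] o=[0.5673, -1.2597, -0.4702] → [-0.1616, -0.2375, -0.4454, -0.9524, 0.1431, 0.2693]
q̇ = J⁺·V = [0.5030, -0.1800, 0.2260, -0.1560, 0.0770, -0.8220]

0.5030 -0.1800 0.2260 -0.1560 0.0770 -0.8220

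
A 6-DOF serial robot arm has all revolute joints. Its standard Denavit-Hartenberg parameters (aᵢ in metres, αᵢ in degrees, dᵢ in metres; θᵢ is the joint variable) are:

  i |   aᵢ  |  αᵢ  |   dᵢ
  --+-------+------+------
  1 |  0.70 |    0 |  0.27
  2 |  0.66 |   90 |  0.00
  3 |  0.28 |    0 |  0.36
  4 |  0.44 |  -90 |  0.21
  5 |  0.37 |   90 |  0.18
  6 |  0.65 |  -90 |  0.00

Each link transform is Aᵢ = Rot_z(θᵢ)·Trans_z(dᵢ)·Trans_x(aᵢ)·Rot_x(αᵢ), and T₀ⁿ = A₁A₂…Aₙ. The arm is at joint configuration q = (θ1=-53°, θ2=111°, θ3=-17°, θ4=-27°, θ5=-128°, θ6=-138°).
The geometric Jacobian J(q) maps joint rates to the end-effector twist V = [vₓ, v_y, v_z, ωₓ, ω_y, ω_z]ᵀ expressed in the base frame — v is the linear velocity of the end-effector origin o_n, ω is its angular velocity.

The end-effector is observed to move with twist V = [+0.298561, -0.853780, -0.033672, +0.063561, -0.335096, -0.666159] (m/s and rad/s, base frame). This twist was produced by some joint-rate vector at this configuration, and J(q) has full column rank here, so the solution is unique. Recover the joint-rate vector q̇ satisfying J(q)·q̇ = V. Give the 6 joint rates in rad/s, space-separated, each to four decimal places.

o_n = [1.4212, 0.1336, -0.3492]
J₁: ẑ×o_n = [-0.1336, 1.4212, 0.0000], ω = ẑ
J2: z=[0.0000, 0.0000, 1.0000] o=[0.4213, -0.5590, 0.2700] → [-0.6926, 0.9999, 0.0000, 0.0000, 0.0000, 1.0000]
J3: z=[0.8480, -0.5299, 0.0000] o=[0.7710, 0.0007, 0.2700] → [0.3281, 0.5251, 0.4572, 0.8480, -0.5299, 0.0000]
J4: z=[0.8480, -0.5299, 0.0000] o=[1.2182, 0.0370, 0.1881] → [0.2848, 0.4557, 0.1895, 0.8480, -0.5299, 0.0000]
J5: z=[0.3681, 0.5891, 0.7193] o=[1.5640, 0.1941, -0.1175] → [-0.0930, -0.0175, 0.0619, 0.3681, 0.5891, 0.7193]
J6: z=[-0.8225, -0.1545, 0.5474] o=[1.7907, 0.0067, 0.1702] → [0.0108, -0.6295, -0.1615, -0.8225, -0.1545, 0.5474]
q̇ = J⁺·V = [-0.4920, -0.1700, -0.2110, 0.5810, -0.1770, 0.2250]

-0.4920 -0.1700 -0.2110 0.5810 -0.1770 0.2250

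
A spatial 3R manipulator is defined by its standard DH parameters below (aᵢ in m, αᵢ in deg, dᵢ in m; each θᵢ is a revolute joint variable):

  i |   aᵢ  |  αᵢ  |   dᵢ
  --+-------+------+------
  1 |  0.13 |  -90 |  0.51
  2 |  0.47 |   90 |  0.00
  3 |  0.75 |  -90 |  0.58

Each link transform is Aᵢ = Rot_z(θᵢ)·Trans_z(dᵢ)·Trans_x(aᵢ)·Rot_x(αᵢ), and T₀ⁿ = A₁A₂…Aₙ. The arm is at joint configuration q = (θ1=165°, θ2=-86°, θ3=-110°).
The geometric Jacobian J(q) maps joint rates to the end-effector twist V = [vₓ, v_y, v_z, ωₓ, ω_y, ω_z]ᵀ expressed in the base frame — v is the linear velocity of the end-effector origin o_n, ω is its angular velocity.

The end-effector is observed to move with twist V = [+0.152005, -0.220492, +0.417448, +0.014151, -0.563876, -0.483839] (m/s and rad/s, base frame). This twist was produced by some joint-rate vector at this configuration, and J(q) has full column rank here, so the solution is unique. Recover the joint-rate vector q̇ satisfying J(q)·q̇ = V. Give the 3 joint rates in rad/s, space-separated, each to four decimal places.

o_n = [0.6013, 0.5685, 0.7634]
J₁: ẑ×o_n = [-0.5685, 0.6013, 0.0000], ω = ẑ
J2: z=[-0.2588, -0.9659, 0.0000] o=[-0.1256, 0.0336, 0.5100] → [-0.2448, 0.0656, 0.5637, -0.2588, -0.9659, 0.0000]
J3: z=[0.9636, -0.2582, 0.0698] o=[-0.1572, 0.0421, 0.9789] → [0.0189, 0.2605, 0.7031, 0.9636, -0.2582, 0.0698]
q̇ = J⁺·V = [-0.4950, 0.5410, 0.1600]

-0.4950 0.5410 0.1600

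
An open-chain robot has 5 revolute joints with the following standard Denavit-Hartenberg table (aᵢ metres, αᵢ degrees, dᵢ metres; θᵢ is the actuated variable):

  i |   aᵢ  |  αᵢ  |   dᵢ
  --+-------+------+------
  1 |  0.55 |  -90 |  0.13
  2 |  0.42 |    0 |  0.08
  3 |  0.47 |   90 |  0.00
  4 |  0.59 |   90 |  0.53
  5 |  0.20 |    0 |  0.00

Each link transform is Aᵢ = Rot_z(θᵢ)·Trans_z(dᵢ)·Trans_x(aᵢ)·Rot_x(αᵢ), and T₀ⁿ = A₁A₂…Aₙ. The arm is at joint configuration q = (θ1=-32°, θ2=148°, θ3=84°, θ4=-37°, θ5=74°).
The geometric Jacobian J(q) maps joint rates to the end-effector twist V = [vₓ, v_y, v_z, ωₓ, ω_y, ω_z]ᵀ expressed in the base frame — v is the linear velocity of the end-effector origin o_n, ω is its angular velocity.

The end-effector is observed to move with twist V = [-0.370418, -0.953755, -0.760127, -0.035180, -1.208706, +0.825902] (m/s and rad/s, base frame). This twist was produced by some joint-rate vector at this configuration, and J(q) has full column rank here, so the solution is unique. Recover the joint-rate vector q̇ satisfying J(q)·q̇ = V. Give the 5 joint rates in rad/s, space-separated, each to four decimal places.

o_n = [-0.9960, 0.2589, 0.2391]
J₁: ẑ×o_n = [-0.2589, -0.9960, 0.0000], ω = ẑ
J2: z=[0.5299, 0.8480, 0.0000] o=[0.4664, -0.2915, 0.1300] → [0.0926, -0.0578, 1.5319, 0.5299, 0.8480, 0.0000]
J3: z=[0.5299, 0.8480, 0.0000] o=[0.2068, -0.0349, -0.0926] → [0.2813, -0.1758, 1.1757, 0.5299, 0.8480, 0.0000]
J4: z=[-0.6683, 0.4176, -0.6157] o=[-0.0386, 0.1185, 0.2778] → [0.0703, 0.5636, 0.3059, -0.6683, 0.4176, -0.6157]
J5: z=[-0.1090, -0.8736, -0.4742] o=[-0.8270, 0.1924, 0.3228] → [0.1046, 0.0710, -0.1549, -0.1090, -0.8736, -0.4742]
q̇ = J⁺·V = [0.8620, 0.2260, -0.7330, -0.4590, 0.6720]

0.8620 0.2260 -0.7330 -0.4590 0.6720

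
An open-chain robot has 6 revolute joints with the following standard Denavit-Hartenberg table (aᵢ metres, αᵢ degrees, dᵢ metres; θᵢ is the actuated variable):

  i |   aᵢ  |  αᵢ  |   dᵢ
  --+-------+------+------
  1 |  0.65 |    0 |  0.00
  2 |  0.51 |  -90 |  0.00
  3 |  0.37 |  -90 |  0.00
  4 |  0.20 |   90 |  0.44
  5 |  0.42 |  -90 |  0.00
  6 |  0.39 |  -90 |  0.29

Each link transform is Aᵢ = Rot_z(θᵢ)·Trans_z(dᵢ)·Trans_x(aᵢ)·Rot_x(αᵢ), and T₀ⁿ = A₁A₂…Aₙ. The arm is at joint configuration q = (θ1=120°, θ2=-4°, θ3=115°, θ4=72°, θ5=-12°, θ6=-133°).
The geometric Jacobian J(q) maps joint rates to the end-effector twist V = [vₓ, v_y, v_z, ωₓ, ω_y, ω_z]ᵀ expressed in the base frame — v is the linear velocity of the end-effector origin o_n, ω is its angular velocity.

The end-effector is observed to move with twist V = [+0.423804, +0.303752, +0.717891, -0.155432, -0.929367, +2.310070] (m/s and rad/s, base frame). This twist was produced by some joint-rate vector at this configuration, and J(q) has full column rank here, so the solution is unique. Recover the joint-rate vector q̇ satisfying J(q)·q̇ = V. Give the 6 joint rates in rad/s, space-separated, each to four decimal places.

o_n = [0.1406, 0.2988, -0.4040]
J₁: ẑ×o_n = [-0.2988, 0.1406, 0.0000], ω = ẑ
J2: z=[0.0000, 0.0000, 1.0000] o=[-0.3250, 0.5629, 0.0000] → [0.2641, 0.4656, -0.0000, 0.0000, 0.0000, 1.0000]
J3: z=[-0.8988, -0.4384, 0.0000] o=[-0.5486, 1.0213, 0.0000] → [0.1771, -0.3631, 0.9515, -0.8988, -0.4384, 0.0000]
J4: z=[0.3973, -0.8146, 0.4226] o=[-0.4800, 0.8808, -0.3353] → [0.3019, 0.2896, 0.2743, 0.3973, -0.8146, 0.4226]
J5: z=[-0.1015, -0.4967, -0.8619] o=[-0.1228, 0.5822, -0.2054] → [-0.1457, -0.2472, 0.1596, -0.1015, -0.4967, -0.8619]
J6: z=[0.5782, -0.7345, 0.3552] o=[0.2172, 0.7764, -0.3574] → [0.2039, -0.0002, -0.3325, 0.5782, -0.7345, 0.3552]
q̇ = J⁺·V = [0.8250, 0.2930, 0.9220, 0.6210, -0.8350, 0.5910]

0.8250 0.2930 0.9220 0.6210 -0.8350 0.5910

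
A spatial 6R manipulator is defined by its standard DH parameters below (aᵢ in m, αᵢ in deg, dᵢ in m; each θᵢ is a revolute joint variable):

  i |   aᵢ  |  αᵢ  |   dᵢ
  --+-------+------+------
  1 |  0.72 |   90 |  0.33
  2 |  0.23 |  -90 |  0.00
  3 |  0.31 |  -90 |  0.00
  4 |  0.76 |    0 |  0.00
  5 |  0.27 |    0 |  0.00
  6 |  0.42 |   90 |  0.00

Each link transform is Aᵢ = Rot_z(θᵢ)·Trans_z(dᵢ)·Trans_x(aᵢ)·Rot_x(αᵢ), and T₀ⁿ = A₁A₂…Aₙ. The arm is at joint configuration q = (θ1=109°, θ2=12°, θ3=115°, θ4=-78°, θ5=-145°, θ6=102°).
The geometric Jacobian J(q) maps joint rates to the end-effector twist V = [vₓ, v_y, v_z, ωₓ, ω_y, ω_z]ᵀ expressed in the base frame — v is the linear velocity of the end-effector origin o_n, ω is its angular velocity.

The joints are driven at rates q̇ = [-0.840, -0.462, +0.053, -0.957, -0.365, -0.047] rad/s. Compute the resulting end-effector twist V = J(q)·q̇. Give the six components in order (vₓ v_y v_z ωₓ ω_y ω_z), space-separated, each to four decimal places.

o_n = [-0.2846, 0.6756, 1.2722]
J₁: ẑ×o_n = [-0.6756, -0.2846, 0.0000], ω = ẑ
J2: z=[0.9455, 0.3256, 0.0000] o=[-0.2344, 0.6808, 0.3300] → [0.3068, -0.8909, 0.0114, 0.9455, 0.3256, 0.0000]
J3: z=[0.0677, -0.1966, 0.9781] o=[-0.3077, 0.8935, 0.3778] → [0.0373, -0.0380, -0.0102, 0.0677, -0.1966, 0.9781]
J4: z=[0.6882, -0.7006, -0.1884] o=[-0.5316, 0.6809, 0.3506] → [-0.6467, -0.6808, 0.1694, 0.6882, -0.7006, -0.1884]
J5: z=[0.6882, -0.7006, -0.1884] o=[-0.5954, 0.4263, 1.0638] → [-0.0990, -0.2020, 0.3893, 0.6882, -0.7006, -0.1884]
J6: z=[0.6882, -0.7006, -0.1884] o=[-0.4652, 0.5980, 0.9011] → [-0.2454, -0.2895, 0.1800, 0.6882, -0.7006, -0.1884]
V = J·q̇ = [1.0943, 1.3875, -0.3185, -1.3754, 0.7983, -0.5302]

1.0943 1.3875 -0.3185 -1.3754 0.7983 -0.5302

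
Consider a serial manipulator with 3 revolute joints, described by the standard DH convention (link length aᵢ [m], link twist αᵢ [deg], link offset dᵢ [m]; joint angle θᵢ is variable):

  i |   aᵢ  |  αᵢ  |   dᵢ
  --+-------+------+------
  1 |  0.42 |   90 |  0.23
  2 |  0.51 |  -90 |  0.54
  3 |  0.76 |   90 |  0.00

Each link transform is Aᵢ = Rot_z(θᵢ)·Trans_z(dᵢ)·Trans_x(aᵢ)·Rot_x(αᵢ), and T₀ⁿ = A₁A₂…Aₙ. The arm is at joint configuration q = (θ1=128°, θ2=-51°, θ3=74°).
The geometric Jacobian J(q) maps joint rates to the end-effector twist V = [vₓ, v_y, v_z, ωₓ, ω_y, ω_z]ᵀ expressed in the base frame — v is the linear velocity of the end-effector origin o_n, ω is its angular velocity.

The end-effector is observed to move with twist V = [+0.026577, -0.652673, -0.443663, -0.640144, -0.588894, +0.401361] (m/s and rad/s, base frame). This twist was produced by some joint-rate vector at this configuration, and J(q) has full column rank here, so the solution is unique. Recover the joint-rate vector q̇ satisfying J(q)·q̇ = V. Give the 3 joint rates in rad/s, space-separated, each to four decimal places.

o_n = [-0.6875, 0.5704, -0.3291]
J₁: ẑ×o_n = [-0.5704, -0.6875, 0.0000], ω = ẑ
J2: z=[0.7880, 0.6157, 0.0000] o=[-0.2586, 0.3310, 0.2300] → [-0.3442, 0.4406, 0.4528, 0.7880, 0.6157, 0.0000]
J3: z=[-0.4785, 0.6124, 0.6293] o=[-0.0307, 0.9163, -0.1663] → [0.1180, -0.4913, 0.5678, -0.4785, 0.6124, 0.6293]
q̇ = J⁺·V = [0.4580, -0.8670, -0.0900]

0.4580 -0.8670 -0.0900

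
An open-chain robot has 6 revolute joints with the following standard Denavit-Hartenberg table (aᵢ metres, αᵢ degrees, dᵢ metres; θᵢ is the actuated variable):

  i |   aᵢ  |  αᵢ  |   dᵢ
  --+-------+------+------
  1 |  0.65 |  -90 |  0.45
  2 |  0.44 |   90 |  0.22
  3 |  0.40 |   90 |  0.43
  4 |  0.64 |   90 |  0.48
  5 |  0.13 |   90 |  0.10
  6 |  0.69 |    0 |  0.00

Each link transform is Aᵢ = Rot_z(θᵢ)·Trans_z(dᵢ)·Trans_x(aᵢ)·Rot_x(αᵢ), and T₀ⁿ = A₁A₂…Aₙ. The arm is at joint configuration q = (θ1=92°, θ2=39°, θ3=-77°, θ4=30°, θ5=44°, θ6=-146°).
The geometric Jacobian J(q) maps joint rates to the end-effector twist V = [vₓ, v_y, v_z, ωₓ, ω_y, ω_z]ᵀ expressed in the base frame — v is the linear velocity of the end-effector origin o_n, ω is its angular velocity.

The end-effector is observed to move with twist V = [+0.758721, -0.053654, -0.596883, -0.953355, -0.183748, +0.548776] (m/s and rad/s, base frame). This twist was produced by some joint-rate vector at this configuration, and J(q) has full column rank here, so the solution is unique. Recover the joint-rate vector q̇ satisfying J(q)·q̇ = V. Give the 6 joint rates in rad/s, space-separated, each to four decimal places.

o_n = [0.2892, 1.4934, 0.8550]
J₁: ẑ×o_n = [-1.4934, 0.2892, 0.0000], ω = ẑ
J2: z=[-0.9994, -0.0349, 0.0000] o=[-0.0227, 0.6496, 0.4500] → [-0.0141, 0.4047, -0.8324, -0.9994, -0.0349, 0.0000]
J3: z=[-0.0220, 0.6289, 0.7771] o=[-0.2545, 0.9837, 0.1731] → [0.0327, 0.4375, -0.3531, -0.0220, 0.6289, 0.7771]
J4: z=[0.2512, -0.7489, 0.6132] o=[0.1231, 1.3376, 0.4506] → [-0.3983, 0.0002, 0.1635, 0.2512, -0.7489, 0.6132]
J5: z=[0.5029, -0.4403, -0.7438] o=[0.7730, 1.2951, 0.9152] → [0.1741, 0.3902, -0.1133, 0.5029, -0.4403, -0.7438]
J6: z=[0.3938, 0.8827, -0.2563] o=[0.9234, 1.2297, 0.9211] → [0.0092, 0.1886, 0.6637, 0.3938, 0.8827, -0.2563]
q̇ = J⁺·V = [-0.8230, 0.7770, 0.3710, 0.8680, -0.7190, -0.0640]

-0.8230 0.7770 0.3710 0.8680 -0.7190 -0.0640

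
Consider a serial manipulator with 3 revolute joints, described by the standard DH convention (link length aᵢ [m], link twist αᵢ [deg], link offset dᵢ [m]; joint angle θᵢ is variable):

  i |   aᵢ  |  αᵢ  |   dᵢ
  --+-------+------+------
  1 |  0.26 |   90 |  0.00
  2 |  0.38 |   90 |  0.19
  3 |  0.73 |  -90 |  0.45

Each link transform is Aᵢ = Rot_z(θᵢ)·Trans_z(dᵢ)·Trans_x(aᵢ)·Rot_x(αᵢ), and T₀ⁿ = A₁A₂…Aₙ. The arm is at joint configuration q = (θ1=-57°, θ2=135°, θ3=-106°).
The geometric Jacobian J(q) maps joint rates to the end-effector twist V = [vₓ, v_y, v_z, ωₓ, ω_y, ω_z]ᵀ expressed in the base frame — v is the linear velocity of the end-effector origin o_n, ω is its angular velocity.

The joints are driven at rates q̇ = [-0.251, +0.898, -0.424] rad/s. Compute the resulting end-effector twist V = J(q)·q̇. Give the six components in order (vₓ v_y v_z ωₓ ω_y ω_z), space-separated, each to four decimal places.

-0.1996 -0.0575 -0.0382 -0.9164 -0.2376 -0.5508

o_n = [0.6752, -0.1002, 0.4446]
J₁: ẑ×o_n = [0.1002, 0.6752, -0.0000], ω = ẑ
J2: z=[-0.8387, -0.5446, 0.0000] o=[0.1416, -0.2181, 0.0000] → [-0.2422, 0.3729, 0.1918, -0.8387, -0.5446, 0.0000]
J3: z=[0.3851, -0.5930, 0.7071] o=[-0.1641, -0.0962, 0.2687] → [-0.1015, 0.5257, 0.4962, 0.3851, -0.5930, 0.7071]
V = J·q̇ = [-0.1996, -0.0575, -0.0382, -0.9164, -0.2376, -0.5508]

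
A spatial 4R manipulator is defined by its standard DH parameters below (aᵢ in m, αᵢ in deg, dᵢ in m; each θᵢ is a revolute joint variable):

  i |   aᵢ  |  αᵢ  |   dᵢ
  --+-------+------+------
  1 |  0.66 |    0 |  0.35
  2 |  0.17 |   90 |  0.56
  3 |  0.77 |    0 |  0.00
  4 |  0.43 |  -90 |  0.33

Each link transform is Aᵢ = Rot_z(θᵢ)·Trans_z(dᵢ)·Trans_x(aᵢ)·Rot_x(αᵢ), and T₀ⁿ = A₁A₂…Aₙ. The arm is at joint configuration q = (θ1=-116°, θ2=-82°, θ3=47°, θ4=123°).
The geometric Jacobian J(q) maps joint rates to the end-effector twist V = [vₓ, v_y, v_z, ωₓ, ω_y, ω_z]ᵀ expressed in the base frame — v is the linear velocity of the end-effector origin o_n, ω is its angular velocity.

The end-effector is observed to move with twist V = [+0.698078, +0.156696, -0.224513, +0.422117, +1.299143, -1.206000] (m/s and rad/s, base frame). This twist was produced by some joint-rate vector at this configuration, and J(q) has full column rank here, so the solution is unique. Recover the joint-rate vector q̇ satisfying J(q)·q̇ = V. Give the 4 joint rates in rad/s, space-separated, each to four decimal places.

-0.4040 -0.8020 0.6740 0.6920

o_n = [-0.4457, -0.1954, 1.5478]
J₁: ẑ×o_n = [0.1954, -0.4457, 0.0000], ω = ẑ
J2: z=[0.0000, 0.0000, 1.0000] o=[-0.2893, -0.5932, 0.3500] → [-0.3978, -0.1564, 0.0000, 0.0000, 0.0000, 1.0000]
J3: z=[0.3090, 0.9511, 0.0000] o=[-0.4510, -0.5407, 0.9100] → [0.6066, -0.1971, 0.1017, 0.3090, 0.9511, 0.0000]
J4: z=[0.3090, 0.9511, 0.0000] o=[-0.9504, -0.3784, 1.4731] → [0.0710, -0.0231, -0.4235, 0.3090, 0.9511, 0.0000]
q̇ = J⁺·V = [-0.4040, -0.8020, 0.6740, 0.6920]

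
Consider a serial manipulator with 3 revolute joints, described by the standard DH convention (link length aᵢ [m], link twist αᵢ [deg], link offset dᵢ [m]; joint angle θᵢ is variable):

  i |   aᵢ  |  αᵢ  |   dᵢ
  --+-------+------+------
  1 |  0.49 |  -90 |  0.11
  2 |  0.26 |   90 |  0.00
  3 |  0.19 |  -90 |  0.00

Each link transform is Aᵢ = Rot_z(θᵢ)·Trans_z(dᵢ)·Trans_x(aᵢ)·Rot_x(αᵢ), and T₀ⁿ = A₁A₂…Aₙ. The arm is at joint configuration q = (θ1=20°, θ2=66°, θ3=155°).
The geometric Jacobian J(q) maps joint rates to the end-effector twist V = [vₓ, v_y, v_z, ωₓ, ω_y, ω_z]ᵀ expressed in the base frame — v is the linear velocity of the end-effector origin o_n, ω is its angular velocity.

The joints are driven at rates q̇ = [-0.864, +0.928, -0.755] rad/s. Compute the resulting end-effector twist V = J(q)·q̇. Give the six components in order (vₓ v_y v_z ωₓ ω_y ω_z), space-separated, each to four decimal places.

o_n = [0.4665, 0.2553, 0.0298]
J₁: ẑ×o_n = [-0.2553, 0.4665, 0.0000], ω = ẑ
J2: z=[-0.3420, 0.9397, 0.0000] o=[0.4604, 0.1676, 0.1100] → [-0.0754, -0.0274, -0.0357, -0.3420, 0.9397, 0.0000]
J3: z=[0.8585, 0.3125, 0.4067] o=[0.5598, 0.2038, -0.1275] → [0.0282, -0.1730, 0.0734, 0.8585, 0.3125, 0.4067]
V = J·q̇ = [0.1293, -0.2979, -0.0885, -0.9655, 0.6361, -1.1711]

0.1293 -0.2979 -0.0885 -0.9655 0.6361 -1.1711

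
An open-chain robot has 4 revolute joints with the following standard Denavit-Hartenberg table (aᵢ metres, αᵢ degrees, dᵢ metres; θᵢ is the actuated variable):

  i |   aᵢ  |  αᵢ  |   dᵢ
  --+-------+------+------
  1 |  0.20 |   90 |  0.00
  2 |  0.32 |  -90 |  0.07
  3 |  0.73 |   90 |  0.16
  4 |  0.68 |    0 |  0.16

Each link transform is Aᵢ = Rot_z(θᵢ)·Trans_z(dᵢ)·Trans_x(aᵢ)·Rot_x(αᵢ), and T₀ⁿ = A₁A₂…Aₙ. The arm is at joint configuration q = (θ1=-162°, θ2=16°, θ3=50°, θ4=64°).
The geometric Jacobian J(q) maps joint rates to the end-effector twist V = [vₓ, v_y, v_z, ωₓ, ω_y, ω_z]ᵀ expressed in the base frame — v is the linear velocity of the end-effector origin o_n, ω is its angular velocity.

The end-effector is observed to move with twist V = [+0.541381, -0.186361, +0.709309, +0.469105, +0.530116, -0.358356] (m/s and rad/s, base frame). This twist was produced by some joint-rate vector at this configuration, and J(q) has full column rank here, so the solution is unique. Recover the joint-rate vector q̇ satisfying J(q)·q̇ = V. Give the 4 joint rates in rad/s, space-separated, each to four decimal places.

0.1380 0.9660 -0.3090 -0.9440

o_n = [-0.8068, -0.9085, 1.0454]
J₁: ẑ×o_n = [0.9085, -0.8068, 0.0000], ω = ẑ
J2: z=[-0.3090, 0.9511, 0.0000] o=[-0.1902, -0.0618, 0.0000] → [0.9943, 0.3231, 0.8481, -0.3090, 0.9511, 0.0000]
J3: z=[0.2621, 0.0852, 0.9613] o=[-0.5044, -0.0903, 0.0882] → [0.8681, -0.5417, -0.1887, 0.2621, 0.0852, 0.9613]
J4: z=[-0.8990, 0.3838, 0.2112] o=[-0.7186, -0.7479, 0.3713] → [0.2926, 0.5874, 0.1783, -0.8990, 0.3838, 0.2112]
q̇ = J⁺·V = [0.1380, 0.9660, -0.3090, -0.9440]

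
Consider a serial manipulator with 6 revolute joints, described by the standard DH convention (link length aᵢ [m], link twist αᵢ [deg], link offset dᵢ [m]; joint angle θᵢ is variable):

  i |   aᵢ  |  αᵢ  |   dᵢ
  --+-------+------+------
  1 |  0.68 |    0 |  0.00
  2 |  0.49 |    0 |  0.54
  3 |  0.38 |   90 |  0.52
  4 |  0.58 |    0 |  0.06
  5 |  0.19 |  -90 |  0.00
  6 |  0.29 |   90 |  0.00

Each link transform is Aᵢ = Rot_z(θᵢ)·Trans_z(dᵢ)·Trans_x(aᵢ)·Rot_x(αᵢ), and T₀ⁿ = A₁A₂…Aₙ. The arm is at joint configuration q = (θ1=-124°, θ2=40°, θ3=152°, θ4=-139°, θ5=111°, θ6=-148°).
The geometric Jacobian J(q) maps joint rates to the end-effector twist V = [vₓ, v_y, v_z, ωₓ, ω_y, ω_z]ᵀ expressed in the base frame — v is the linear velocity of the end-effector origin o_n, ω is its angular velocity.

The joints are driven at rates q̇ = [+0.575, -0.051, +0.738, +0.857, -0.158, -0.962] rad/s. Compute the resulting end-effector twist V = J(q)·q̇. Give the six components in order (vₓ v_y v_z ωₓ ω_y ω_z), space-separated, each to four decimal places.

o_n = [-0.1710, -1.2304, 0.7057]
J₁: ẑ×o_n = [1.2304, -0.1710, 0.0000], ω = ẑ
J2: z=[0.0000, 0.0000, 1.0000] o=[-0.3803, -0.5637, 0.0000] → [0.6667, 0.2092, -0.0000, 0.0000, 0.0000, 1.0000]
J3: z=[0.0000, 0.0000, 1.0000] o=[-0.3290, -1.0511, 0.5400] → [0.1794, 0.1580, -0.0000, 0.0000, 0.0000, 1.0000]
J4: z=[0.9272, -0.3746, 0.0000] o=[-0.1867, -0.6987, 1.0600] → [0.1327, 0.3285, -0.4871, 0.9272, -0.3746, 0.0000]
J5: z=[0.9272, -0.3746, 0.0000] o=[-0.2950, -1.1271, 0.6795] → [-0.0098, -0.0243, -0.0494, 0.9272, -0.3746, 0.0000]
J6: z=[0.1759, 0.4353, 0.8829] o=[-0.2322, -0.9715, 0.5903] → [0.2789, 0.0337, -0.0721, 0.1759, 0.4353, 0.8829]
V = J·q̇ = [0.6529, 0.2605, -0.3403, 0.4789, -0.6806, 0.4126]

0.6529 0.2605 -0.3403 0.4789 -0.6806 0.4126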